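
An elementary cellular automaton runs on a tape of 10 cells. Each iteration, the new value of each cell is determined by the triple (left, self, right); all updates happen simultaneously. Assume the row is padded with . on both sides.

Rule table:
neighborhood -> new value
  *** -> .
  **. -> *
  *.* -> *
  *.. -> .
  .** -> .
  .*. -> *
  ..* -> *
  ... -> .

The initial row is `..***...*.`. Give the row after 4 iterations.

*.**....*.

.*..*..**.
**.**.*.*.
.**.*****.
*.**....*.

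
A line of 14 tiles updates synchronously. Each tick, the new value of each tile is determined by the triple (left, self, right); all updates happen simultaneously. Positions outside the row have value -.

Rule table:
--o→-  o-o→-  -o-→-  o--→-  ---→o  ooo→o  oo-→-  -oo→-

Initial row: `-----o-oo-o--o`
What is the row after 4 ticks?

ooooo--ooooo--

oooo----------
-oo--ooooooooo
------ooooooo-
ooooo--ooooo--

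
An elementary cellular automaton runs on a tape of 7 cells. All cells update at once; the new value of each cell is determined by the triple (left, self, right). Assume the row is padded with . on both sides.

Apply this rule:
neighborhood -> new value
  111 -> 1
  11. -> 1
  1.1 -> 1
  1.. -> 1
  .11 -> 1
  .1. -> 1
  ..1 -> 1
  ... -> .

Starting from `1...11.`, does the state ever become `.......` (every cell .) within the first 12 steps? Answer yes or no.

no

11.1111
1111111
1111111  (fixed point — unchanged through step 12)
step 12 is 1111111, still not uniform .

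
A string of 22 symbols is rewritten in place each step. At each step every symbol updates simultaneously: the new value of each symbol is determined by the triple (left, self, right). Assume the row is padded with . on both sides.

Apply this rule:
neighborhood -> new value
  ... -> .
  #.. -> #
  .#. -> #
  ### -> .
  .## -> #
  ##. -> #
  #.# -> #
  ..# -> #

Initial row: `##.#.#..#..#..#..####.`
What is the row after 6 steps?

step 1: ##################..##
step 2: #................#####
step 3: ##..............##...#
step 4: ###............####.##
step 5: #.##..........##..####
step 6: #####........######..#

#####........######..#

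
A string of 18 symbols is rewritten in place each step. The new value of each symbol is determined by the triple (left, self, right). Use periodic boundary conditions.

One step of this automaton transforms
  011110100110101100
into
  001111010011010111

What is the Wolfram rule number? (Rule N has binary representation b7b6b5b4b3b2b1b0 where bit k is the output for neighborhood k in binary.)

position 2: 111 → 1  (bit 7 = 1)
position 4: 110 → 1  (bit 6 = 1)
position 5: 101 → 1  (bit 5 = 1)
position 7: 100 → 1  (bit 4 = 1)
position 1: 011 → 0  (bit 3 = 0)
position 6: 010 → 0  (bit 2 = 0)
position 0: 001 → 0  (bit 1 = 0)
position 17: 000 → 1  (bit 0 = 1)
bits b7..b0 = 11110001 = 241

241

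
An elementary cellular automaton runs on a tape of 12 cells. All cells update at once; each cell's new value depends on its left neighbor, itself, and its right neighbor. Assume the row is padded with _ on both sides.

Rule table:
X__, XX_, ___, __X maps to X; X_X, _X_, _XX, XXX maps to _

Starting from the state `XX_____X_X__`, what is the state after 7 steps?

_XXXXXX___XX
X_____XXXX_X
_XXXXX___X__
X____XXXX_XX
_XXXX___X__X
X___XXXX_XX_
_XXX___X__XX

_XXX___X__XX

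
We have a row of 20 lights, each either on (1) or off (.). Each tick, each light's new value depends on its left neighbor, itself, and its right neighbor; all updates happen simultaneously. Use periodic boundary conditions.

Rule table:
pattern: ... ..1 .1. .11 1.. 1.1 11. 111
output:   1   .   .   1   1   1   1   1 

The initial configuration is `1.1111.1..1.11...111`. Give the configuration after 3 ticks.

1111111.1..11111.111
11111111.1.111111111
111111111.1111111111

111111111.1111111111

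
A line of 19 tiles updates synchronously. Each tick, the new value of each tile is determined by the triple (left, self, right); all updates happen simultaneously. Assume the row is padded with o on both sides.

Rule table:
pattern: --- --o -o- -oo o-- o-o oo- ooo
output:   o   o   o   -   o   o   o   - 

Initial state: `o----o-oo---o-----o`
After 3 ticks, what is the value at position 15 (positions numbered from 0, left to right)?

o

tick 1: ooooooo-oooooooooo-
tick 2: ------oo---------oo
tick 3: oooooo-oooooooooo--
position 15 holds o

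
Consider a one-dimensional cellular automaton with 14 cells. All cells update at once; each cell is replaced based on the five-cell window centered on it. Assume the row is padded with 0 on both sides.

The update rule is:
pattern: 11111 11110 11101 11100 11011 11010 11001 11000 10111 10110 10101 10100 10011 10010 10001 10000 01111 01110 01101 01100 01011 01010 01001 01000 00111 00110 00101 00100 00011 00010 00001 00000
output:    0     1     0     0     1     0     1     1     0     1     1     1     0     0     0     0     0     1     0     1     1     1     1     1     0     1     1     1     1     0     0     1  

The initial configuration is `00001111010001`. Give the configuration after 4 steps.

step 1: 11010010011001
step 2: 10011011011101
step 3: 11010110101001
step 4: 10011100111101

10011100111101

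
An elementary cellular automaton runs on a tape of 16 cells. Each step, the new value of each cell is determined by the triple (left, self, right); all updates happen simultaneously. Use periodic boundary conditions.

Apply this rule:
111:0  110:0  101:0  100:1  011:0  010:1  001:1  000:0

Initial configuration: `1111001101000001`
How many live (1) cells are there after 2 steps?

7

0000110001100010
0001001010010111
count of 1: 7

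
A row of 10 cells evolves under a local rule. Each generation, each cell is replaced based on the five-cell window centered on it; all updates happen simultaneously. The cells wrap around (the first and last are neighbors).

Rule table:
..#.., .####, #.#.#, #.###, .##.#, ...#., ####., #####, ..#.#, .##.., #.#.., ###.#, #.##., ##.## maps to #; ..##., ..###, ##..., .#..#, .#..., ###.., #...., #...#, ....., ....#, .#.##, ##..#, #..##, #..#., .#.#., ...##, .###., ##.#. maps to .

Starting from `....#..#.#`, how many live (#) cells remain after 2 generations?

3

...##..#.#
....#..#.#
count of #: 3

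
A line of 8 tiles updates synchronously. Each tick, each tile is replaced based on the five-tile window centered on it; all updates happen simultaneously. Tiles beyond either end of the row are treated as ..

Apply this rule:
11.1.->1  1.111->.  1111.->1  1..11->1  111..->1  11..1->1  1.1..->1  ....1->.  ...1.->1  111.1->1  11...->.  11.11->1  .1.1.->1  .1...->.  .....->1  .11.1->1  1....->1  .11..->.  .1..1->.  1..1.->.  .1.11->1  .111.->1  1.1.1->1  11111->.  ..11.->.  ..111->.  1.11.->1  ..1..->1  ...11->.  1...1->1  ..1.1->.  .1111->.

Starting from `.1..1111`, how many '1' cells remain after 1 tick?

11.1..11
count of 1: 5

5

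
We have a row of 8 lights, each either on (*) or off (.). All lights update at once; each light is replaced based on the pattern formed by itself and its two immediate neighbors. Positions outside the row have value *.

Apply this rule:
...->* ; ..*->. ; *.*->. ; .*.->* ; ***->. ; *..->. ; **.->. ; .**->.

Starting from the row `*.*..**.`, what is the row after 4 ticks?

tick 1: ..*.....
tick 2: ..*.***.
tick 3: ..*.....  (repeats tick 1; period 2)
tick 4: ..*.***.

..*.***.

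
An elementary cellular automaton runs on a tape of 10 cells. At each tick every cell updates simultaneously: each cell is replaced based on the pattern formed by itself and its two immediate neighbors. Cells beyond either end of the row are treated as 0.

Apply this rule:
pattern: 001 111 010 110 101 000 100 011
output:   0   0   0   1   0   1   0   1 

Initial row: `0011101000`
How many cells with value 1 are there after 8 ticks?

3

1010100011
0000001011
1111100011
1000101011
0010000011
1000111011
0010101011
1000000011
count of 1: 3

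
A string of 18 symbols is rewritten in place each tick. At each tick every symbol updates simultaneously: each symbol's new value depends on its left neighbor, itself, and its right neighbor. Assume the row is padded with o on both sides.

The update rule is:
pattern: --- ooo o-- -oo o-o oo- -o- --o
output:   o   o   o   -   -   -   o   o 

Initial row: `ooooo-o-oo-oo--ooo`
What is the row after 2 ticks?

ooo-ooooooooo----o

oooo--o------oo-oo
ooo-ooooooooo----o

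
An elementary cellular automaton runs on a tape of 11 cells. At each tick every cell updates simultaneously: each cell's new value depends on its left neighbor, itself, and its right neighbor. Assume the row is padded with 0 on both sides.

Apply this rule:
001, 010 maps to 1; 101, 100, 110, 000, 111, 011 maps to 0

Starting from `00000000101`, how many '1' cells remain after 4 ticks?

2

00000001101
00000010001
00000110011
00001000100
count of 1: 2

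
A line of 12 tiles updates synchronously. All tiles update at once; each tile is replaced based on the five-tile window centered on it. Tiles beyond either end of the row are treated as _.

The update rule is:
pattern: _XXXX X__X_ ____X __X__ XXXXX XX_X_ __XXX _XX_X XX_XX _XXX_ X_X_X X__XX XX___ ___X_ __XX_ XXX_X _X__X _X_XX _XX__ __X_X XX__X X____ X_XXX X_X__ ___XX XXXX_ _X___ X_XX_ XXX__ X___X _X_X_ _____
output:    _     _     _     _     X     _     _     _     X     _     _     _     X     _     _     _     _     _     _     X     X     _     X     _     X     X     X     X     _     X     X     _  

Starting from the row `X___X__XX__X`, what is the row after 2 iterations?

_XX______X__
X__X______X_

X__X______X_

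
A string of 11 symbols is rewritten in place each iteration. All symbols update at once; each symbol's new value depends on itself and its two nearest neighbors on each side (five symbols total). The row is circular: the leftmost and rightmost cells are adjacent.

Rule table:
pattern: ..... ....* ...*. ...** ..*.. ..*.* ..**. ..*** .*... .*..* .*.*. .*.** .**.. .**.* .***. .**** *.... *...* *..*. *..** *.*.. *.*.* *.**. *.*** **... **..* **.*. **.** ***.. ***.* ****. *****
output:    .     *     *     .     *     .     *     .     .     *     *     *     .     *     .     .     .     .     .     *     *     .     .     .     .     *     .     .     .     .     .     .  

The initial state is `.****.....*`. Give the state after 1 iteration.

*.......**.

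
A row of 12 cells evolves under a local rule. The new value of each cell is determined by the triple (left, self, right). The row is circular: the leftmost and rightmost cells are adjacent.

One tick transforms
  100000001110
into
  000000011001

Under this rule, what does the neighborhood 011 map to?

At position 8 the neighborhood is 011; the next row has 1 there.

1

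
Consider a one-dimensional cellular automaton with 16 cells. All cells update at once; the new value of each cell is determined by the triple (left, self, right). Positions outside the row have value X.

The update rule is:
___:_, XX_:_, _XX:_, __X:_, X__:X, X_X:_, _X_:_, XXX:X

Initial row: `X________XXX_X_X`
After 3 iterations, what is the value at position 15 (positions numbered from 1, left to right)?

_

_X________X_____
__X________X____
X__X________X___
position 15 holds _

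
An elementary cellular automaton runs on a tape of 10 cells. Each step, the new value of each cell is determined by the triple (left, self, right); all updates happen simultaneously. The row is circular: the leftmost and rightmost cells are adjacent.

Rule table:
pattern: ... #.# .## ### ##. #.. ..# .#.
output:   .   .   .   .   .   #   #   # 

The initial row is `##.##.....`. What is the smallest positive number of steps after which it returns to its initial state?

4

.....#...#
#...###.##
.#.#......
##.##.....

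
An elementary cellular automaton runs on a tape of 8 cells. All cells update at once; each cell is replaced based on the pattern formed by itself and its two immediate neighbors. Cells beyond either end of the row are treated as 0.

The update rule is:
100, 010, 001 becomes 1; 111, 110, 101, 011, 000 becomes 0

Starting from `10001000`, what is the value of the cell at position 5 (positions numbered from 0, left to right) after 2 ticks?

0

11011100
00000010
position 5 holds 0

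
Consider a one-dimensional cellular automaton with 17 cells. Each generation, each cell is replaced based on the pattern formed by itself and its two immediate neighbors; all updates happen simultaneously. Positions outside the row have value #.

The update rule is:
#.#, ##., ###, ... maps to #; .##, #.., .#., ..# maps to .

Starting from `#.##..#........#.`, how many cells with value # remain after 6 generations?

generation 1: ##.#....######..#
generation 2: ###..##..#####...
generation 3: ###...#...####.#.
generation 4: ###.#...#..####.#
generation 5: ####..#.....####.
generation 6: ####....###..####
count of #: 11

11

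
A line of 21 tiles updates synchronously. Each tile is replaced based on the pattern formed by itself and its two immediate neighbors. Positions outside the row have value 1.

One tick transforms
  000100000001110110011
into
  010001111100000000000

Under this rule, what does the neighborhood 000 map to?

1

At position 1 the neighborhood is 000; the next row has 1 there.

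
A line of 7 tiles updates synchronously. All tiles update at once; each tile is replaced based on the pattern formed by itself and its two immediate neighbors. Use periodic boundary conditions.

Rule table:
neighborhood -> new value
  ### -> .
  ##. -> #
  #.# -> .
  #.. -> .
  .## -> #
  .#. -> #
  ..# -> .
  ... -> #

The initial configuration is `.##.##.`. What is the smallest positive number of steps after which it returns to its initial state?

.##.##.

1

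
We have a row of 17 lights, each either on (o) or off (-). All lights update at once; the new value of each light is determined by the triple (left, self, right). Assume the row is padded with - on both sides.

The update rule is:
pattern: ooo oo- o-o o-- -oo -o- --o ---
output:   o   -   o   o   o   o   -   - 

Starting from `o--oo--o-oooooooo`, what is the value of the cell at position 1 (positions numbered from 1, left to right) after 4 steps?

oo-o-o-ooooooooo-
o-ooooooooooooo-o
oooooooooooooo-oo
ooooooooooooo-oo-
position 1 holds o

o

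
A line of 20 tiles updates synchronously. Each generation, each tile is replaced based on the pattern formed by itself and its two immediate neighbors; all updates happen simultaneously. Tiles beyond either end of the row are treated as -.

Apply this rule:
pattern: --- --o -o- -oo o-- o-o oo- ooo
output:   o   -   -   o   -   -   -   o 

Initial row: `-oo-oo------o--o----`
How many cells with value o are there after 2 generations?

9

generation 1: -o--o--oooo------ooo
generation 2: -------ooo--oooo-oo-
count of o: 9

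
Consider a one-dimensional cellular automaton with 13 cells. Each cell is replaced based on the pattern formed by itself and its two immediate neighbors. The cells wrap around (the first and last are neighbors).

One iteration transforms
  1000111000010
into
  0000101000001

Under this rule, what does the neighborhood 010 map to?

At position 0 the neighborhood is 010; the next row has 0 there.

0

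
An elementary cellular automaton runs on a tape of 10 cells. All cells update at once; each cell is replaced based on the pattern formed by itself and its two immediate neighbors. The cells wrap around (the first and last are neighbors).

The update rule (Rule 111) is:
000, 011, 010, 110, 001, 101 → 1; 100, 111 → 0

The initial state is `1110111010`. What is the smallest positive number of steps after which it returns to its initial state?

1011101111
1110111000
1011101011
1110111110
1011100011
1110101110
1011111011
1110001110
1010111011
1111101110
1000111011
1011101110
1110111011
0011101110
1110111010

15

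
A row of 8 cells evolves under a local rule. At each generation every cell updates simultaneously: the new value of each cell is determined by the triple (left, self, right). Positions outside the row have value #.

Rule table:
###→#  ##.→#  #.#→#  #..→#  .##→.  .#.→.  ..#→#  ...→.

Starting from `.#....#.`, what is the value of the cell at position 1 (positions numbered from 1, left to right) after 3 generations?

generation 1: #.#..#.#
generation 2: ##.##.#.
generation 3: ###.##.#
position 1 holds #

#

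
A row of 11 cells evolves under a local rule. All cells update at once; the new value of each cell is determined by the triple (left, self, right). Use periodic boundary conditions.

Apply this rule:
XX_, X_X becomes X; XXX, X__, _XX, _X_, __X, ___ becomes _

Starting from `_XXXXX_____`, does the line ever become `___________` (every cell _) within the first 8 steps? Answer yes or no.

yes

step 1: _____X_____
step 2: ___________
all cells are _ at step 2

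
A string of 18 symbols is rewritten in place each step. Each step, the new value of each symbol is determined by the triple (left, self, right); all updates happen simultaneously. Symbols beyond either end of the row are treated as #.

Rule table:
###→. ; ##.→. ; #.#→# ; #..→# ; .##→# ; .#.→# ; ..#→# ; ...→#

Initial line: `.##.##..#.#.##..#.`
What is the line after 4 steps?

step 1: ##.##.#######.####
step 2: ..##.##......##...
step 3: ###.##.#######.###
step 4: ...##.##......##..

...##.##......##..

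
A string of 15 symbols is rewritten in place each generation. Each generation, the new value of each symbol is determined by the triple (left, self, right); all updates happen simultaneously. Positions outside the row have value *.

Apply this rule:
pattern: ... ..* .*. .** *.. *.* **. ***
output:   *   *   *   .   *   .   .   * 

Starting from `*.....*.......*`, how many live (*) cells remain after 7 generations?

.*************.
..***********..
**.*********.**
*...*******...*
.***.*****.***.
..*...***...*..
******.*.******
count of *: 13

13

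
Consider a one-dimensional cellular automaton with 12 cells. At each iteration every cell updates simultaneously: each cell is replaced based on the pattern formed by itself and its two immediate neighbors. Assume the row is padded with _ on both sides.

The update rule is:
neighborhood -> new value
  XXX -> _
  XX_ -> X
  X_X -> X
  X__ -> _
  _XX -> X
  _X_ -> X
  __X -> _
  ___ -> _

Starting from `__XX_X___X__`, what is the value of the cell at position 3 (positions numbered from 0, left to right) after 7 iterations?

iteration 1: __XXXX___X__
iteration 2: __X__X___X__
iteration 3: __X__X___X__  (fixed point — unchanged through iteration 7)
position 3 holds _

_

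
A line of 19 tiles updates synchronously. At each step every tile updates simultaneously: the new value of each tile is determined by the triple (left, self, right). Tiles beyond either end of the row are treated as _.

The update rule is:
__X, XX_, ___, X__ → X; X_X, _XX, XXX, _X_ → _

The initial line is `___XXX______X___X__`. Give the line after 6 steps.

_XX______X___X__X__

XXX__XXXXXXX_XXX_XX
__XXX______X___X__X
XX__XXXXXXX_XXX_XX_
_XXX______X___X__XX
X__XXXXXXX_XXX_XX_X
_XX______X___X__X__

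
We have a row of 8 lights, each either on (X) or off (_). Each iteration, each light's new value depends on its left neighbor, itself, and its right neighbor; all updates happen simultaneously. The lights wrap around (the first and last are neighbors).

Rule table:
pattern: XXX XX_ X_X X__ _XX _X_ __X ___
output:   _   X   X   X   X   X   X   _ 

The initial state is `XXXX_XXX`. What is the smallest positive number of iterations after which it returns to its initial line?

6

iteration 1: ___XXX__
iteration 2: __XX_XX_
iteration 3: _XXXXXXX
iteration 4: XX_____X
iteration 5: _XX___XX
iteration 6: XXXX_XXX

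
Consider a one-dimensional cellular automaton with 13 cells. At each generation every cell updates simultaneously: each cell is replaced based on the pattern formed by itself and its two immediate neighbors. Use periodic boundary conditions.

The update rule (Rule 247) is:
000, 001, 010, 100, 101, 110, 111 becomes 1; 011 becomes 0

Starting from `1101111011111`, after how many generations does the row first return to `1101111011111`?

13

1110111101111
1111011110111
1111101111011
1111110111101
1111111011110
0111111101111
1011111110111
1101111111011
1110111111101
1111011111110
0111101111111
1011110111111
1101111011111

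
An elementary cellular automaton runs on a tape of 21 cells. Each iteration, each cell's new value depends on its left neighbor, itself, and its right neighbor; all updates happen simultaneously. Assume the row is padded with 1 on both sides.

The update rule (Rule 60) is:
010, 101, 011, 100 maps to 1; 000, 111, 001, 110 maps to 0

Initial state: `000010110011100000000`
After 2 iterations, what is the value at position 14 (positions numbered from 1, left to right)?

1

iteration 1: 100011101010010000000
iteration 2: 010010011111011000000
position 14 holds 1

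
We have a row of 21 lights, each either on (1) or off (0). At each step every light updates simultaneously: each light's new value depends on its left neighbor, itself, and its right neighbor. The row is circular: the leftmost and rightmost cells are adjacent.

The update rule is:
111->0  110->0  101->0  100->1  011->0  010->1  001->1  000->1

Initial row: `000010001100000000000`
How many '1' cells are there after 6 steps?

111111110011111111111
000000001100000000000
111111110011111111111  (repeats step 1; period 2)
step 6: 000000001100000000000
count of 1: 2

2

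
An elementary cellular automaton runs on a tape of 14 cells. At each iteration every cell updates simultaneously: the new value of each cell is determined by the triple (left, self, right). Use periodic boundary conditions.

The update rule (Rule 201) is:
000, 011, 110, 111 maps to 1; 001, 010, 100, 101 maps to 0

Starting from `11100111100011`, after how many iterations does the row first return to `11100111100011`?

2

11100111101011
11100111100011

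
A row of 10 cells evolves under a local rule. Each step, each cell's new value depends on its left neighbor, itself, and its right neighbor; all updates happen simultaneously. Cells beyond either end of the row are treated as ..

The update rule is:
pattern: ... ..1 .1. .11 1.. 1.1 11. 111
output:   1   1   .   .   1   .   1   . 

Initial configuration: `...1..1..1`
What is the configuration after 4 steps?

.1..1..1..

step 1: 111.11.11.
step 2: ..1..1..11
step 3: 11.11.11.1
step 4: .1..1..1..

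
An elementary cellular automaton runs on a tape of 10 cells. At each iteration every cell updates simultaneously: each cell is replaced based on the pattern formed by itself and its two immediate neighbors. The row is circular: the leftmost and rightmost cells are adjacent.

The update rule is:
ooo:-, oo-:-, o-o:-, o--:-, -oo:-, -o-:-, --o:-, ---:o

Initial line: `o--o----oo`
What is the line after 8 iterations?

oooo----oo

iteration 1: -----oo---
iteration 2: oooo----oo
iteration 3: -----oo---  (repeats iteration 1; period 2)
iteration 8: oooo----oo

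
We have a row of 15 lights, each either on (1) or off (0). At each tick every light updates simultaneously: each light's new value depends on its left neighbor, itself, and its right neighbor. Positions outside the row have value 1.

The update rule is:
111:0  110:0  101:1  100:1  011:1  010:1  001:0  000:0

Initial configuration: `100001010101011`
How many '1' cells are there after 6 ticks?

010001111111110
111001000000001
000101100000001
100111010000001
010100111000001
111110100100001
count of 1: 8

8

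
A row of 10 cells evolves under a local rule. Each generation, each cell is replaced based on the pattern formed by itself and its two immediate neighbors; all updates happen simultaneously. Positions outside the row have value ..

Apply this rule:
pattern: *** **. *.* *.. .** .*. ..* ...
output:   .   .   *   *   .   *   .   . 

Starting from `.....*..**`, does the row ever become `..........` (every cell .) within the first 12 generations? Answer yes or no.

no

.....**...
.......*..
.......**.
.........*
.........*  (fixed point — unchanged through generation 12)
generation 12 is .........*, still not uniform .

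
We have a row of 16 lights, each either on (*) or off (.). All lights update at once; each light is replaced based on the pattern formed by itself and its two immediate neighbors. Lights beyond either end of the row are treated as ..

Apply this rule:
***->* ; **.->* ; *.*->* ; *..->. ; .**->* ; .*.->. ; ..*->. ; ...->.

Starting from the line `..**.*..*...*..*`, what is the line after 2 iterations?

..***...........
..***...........

..***...........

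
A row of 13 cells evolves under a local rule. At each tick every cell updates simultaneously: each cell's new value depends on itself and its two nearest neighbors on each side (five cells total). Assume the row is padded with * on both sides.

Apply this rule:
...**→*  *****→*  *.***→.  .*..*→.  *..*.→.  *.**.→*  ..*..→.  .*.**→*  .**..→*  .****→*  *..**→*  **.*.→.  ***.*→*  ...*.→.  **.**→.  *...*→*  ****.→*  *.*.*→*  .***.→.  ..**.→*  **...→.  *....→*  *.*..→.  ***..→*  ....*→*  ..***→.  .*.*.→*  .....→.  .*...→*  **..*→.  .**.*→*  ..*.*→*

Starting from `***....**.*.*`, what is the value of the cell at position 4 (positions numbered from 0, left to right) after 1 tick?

tick 1: ***.*****.**.
position 4 holds *

*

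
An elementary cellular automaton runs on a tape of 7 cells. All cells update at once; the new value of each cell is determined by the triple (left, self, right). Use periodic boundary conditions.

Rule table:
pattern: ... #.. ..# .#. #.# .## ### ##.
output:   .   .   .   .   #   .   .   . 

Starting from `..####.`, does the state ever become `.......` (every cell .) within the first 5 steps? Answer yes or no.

yes

step 1: .......
all cells are . at step 1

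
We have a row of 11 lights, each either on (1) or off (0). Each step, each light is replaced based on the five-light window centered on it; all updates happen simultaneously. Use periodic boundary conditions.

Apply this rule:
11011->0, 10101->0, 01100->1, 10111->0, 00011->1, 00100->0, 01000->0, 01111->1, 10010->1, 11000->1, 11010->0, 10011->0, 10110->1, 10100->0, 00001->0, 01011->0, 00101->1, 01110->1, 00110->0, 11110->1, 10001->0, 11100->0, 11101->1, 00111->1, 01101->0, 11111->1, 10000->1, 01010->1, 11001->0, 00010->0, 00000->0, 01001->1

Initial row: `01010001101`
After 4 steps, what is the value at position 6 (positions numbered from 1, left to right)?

1

10100010000
11000000100
01110000010
01101100001
position 6 holds 1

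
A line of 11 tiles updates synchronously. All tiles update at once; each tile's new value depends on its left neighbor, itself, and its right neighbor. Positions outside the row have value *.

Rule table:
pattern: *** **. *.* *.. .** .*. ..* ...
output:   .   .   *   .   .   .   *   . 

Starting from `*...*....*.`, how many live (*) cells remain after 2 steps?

step 1: ...*....*.*
step 2: ..*....*.*.
count of *: 3

3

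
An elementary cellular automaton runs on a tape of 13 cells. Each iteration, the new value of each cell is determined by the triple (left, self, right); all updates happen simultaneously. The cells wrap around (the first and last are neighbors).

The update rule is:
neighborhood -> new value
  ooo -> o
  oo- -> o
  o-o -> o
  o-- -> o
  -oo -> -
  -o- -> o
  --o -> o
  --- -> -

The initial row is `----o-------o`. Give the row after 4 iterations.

o--ooo-----oo
ooo-ooo---o-o
oooo-ooo-ooo-
-oooo-ooo-ooo

-oooo-ooo-ooo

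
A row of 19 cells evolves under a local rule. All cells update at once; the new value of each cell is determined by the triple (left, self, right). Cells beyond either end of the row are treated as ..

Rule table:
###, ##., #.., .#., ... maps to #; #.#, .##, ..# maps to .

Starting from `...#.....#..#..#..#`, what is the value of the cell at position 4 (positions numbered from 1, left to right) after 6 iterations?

.

##.#####.##.##.##.#
.#..####..#..#..#.#
.##..####.##.##.#.#
..##..###..#..#.#.#
#..##..###.##.#.#.#
##..##..##..#.#.#.#
position 4 holds .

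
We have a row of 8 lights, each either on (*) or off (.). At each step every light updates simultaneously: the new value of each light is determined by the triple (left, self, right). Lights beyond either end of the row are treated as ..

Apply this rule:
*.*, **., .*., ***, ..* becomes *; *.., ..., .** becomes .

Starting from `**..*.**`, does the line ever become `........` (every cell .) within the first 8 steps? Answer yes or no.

no

step 1: .*.***.*
step 2: ***.****
step 3: .***.***
step 4: *.***.**
step 5: **.***.*
step 6: .**.****
step 7: *.**.***
step 8: **.**.**
step 8 is **.**.**, still not uniform .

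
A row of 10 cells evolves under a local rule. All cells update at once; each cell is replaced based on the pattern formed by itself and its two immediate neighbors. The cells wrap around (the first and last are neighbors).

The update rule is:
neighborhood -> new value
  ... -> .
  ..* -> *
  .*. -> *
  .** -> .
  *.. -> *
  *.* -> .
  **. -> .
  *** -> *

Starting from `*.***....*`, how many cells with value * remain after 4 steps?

step 1: ...*.*..*.
step 2: ..**.*****
step 3: **....***.
step 4: ..*..*.*..
count of *: 3

3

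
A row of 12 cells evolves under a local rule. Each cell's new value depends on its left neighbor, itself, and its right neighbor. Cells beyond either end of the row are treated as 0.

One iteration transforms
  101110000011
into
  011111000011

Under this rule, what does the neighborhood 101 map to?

At position 1 the neighborhood is 101; the next row has 1 there.

1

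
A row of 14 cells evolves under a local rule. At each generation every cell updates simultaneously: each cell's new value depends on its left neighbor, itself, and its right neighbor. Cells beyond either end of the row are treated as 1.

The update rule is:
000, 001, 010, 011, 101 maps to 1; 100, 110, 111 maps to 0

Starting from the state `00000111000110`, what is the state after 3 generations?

01111100011101
11000001110011
00011111000110

00011111000110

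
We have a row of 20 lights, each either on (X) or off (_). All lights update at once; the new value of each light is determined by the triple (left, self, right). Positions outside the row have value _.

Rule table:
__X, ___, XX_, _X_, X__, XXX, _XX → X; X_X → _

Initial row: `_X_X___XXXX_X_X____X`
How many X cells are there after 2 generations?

XX_XXXXXXXX_X_XXXXXX
XX_XXXXXXXX_X_XXXXXX
count of X: 17

17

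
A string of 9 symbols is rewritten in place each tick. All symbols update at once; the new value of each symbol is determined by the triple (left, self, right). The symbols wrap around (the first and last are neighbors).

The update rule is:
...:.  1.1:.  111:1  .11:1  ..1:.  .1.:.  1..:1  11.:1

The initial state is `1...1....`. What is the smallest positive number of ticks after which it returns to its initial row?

9

.1...1...
..1...1..
...1...1.
....1...1
1....1...
.1....1..
..1....1.
...1....1
1...1....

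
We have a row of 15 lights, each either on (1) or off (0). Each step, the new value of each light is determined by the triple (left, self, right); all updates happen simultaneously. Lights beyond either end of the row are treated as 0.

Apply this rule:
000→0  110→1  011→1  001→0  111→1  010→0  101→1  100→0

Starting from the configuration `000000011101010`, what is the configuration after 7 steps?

000000011110100
000000011111000
000000011111000  (fixed point — unchanged through step 7)

000000011111000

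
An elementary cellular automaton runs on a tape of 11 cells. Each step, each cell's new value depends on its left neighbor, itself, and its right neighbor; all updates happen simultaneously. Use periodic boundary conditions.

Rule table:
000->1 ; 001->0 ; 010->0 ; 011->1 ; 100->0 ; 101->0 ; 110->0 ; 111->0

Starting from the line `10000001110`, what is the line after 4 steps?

00111101000
10100000011
00001111010
11101000000

11101000000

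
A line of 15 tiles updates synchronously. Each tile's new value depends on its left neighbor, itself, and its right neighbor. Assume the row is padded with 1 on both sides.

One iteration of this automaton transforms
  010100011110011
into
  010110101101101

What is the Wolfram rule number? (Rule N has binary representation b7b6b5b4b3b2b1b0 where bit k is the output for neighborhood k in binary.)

position 8: 111 → 1  (bit 7 = 1)
position 10: 110 → 0  (bit 6 = 0)
position 0: 101 → 0  (bit 5 = 0)
position 4: 100 → 1  (bit 4 = 1)
position 7: 011 → 0  (bit 3 = 0)
position 1: 010 → 1  (bit 2 = 1)
position 6: 001 → 1  (bit 1 = 1)
position 5: 000 → 0  (bit 0 = 0)
bits b7..b0 = 10010110 = 150

150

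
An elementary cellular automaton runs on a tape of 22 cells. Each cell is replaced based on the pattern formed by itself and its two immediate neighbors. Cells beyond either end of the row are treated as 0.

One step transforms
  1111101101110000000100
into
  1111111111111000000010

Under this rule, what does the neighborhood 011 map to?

1

At position 0 the neighborhood is 011; the next row has 1 there.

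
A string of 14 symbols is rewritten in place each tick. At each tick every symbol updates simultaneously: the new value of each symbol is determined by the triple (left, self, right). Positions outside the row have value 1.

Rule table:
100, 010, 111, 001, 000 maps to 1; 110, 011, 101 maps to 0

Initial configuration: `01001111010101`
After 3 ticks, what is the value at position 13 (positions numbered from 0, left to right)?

1

01110110010100
00100001110111
11111110100011
position 13 holds 1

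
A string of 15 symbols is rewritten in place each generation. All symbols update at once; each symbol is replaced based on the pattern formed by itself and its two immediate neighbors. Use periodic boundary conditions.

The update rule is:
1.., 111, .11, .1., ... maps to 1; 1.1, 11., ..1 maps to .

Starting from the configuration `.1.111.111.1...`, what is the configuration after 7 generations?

generation 1: .1.11..11..1111
generation 2: .1.1.1.1.1.111.
generation 3: .1.1.1.1.1.11.1
generation 4: .1.1.1.1.1.1..1
generation 5: .1.1.1.1.1.11.1  (repeats generation 3; period 2)
generation 7: .1.1.1.1.1.11.1

.1.1.1.1.1.11.1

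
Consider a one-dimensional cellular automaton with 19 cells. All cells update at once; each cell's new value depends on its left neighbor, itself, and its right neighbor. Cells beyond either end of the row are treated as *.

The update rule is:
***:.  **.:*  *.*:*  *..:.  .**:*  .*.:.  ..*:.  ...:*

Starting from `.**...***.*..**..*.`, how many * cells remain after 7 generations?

***.*.*.**...**...*
..**.*.***.*.**.*.*
..***.**.**.****.**
..*.*********..***.
...**.......*..*.**
.*.**.*****.....**.
*.*****...*.***.***
count of *: 13

13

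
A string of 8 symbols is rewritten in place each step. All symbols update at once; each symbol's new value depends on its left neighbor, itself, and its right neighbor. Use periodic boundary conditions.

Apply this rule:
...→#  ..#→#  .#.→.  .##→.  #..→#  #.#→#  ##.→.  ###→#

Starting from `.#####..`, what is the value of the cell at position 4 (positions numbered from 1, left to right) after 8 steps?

step 1: #.###.##
step 2: .#.#.#.#
step 3: #.#.#.#.
step 4: .#.#.#.#  (repeats step 2; period 2)
step 8: .#.#.#.#
position 4 holds #

#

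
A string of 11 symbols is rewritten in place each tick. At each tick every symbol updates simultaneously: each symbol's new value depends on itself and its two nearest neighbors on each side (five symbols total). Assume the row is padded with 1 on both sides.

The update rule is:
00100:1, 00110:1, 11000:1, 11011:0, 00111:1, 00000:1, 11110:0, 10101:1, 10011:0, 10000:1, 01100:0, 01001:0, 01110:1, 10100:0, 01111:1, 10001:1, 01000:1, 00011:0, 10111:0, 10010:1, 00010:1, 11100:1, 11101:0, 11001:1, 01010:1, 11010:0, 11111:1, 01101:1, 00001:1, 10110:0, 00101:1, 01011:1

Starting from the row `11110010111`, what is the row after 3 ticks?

11011111011
00001100001
11101011101

11101011101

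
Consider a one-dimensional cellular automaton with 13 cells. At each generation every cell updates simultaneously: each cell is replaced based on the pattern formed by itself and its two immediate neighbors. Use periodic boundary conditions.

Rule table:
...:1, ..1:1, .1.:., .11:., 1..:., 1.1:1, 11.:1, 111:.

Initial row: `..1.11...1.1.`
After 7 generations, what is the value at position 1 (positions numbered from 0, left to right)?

11.1.1.11.1..
.11.1.1.11..1
1.11.1.1.1.1.
.1.11.1.1.1.1
1.1.11.1.1.1.
.1.1.11.1.1.1
1.1.1.11.1.1.
position 1 holds .

.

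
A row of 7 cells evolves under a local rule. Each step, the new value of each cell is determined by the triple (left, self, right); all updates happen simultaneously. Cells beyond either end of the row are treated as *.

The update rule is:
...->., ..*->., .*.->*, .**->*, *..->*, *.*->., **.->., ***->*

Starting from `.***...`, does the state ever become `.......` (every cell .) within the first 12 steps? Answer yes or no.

step 1: .**.*..
step 2: .*..**.
step 3: .**.*..  (repeats step 1; period 2)
step 12: .*..**.
step 12 is .*..**., still not uniform .

no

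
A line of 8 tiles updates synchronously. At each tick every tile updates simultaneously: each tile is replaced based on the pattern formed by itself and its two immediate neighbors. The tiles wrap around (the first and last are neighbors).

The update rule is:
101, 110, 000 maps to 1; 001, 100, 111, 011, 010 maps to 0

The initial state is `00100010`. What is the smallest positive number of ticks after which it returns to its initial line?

10001000
00100010

2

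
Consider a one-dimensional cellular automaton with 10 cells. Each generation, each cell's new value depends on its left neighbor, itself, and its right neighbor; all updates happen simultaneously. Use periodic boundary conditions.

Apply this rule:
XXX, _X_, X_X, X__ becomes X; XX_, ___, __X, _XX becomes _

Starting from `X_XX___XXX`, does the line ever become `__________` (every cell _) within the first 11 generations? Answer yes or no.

no

_X__X___XX
XXX_XX____
_X_X__X___
_XXXX_XX__
__XX_X__X_
____XXX_XX
X____X_X__
XX___XXXX_
__X___XX_X
X_XX____XX
_X__X____X
generation 11 is _X__X____X, still not uniform _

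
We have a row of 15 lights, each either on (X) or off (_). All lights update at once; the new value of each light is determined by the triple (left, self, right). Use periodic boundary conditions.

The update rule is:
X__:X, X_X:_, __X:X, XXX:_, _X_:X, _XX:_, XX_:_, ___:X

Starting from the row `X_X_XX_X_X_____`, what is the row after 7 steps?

X_X____X_XXXXXX
__XXXXXX_______
XX______XXXXXXX
__XXXXXX_______  (repeats step 2; period 2)
step 7: XX______XXXXXXX

XX______XXXXXXX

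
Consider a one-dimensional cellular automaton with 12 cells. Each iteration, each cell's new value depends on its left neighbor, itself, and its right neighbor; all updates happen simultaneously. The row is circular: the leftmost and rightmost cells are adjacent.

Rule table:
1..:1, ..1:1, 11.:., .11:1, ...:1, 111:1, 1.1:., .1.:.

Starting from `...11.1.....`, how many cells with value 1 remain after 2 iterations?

11

iteration 1: 1111...11111
iteration 2: 111.11111111
count of 1: 11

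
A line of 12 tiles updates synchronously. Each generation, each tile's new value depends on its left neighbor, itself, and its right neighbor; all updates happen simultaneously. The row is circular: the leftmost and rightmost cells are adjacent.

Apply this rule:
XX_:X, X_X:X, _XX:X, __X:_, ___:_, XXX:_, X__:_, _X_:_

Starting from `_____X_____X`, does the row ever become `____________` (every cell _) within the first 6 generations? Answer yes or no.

____________
all cells are _ at generation 1

yes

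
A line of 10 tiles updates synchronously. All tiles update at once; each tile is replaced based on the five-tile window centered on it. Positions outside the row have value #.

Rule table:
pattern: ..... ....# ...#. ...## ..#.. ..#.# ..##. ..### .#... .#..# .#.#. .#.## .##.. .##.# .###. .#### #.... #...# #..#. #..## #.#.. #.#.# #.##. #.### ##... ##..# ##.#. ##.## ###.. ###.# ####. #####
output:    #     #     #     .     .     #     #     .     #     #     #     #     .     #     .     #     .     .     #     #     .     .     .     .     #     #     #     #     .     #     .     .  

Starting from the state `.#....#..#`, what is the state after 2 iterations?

##.#.##.##

#.#.##.##.
##.#.##.##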